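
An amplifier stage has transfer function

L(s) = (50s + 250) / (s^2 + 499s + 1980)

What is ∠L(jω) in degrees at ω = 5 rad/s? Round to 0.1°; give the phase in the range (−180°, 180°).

Substitute s = j5:
Numerator: 50(j5) + 250 = 250 + j250
Denominator: (j5)^2 + 499(j5) + 1980 = 1955 + j2495
|N| = √(250² + 250²) ≈ 353.55, ∠N ≈ 45.00°
|D| = √(1955² + 2495²) ≈ 3169.7, ∠D ≈ 51.92°
∠L = 45.00° − 51.92° = -6.92°

-6.9°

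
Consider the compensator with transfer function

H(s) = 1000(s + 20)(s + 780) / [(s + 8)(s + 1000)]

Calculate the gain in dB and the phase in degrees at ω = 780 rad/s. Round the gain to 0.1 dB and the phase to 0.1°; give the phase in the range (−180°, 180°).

58.8 dB, 6.2°

At s = jω = j780:
zero (s+20): 20 + j780 → |·| = √(20²+780²) = √608800 ≈ 780.26, ∠ = arctan(780/20) ≈ 88.53°
zero (s+780): 780 + j780 → |·| = √(780²+780²) = √1216800 ≈ 1103.1, ∠ = arctan(780/780) ≈ 45.00°
pole (s+8): 8 + j780 → |·| = √(8²+780²) = √608464 ≈ 780.04, ∠ = arctan(780/8) ≈ 89.41°
pole (s+1000): 1000 + j780 → |·| = √(1000²+780²) = √1608400 ≈ 1268.2, ∠ = arctan(780/1000) ≈ 37.95°
|H| = 1000 · 8.607e+05 / 9.8925e+05 ≈ 870.05
Gain = 20 log₁₀(870.05) ≈ 58.79 dB
∠H = 133.53° − 127.36° = 6.17°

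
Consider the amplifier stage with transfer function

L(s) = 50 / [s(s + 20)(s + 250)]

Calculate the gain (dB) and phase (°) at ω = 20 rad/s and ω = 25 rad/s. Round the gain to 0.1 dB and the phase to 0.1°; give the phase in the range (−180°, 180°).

At s = jω = j20:
pole (s+20): 20 + j20 → |·| = √(20²+20²) = √800 ≈ 28.284, ∠ = arctan(20/20) ≈ 45.00°
pole (s+250): 250 + j20 → |·| = √(250²+20²) = √62900 ≈ 250.8, ∠ = arctan(20/250) ≈ 4.57°
pole at origin: |s| = 20, ∠ = 90.00° (in denominator)
|L| = 50 / 1.4187e+05 ≈ 0.00035244
Gain = 20 log₁₀(0.00035244) ≈ -69.06 dB
∠L = 0.00° − 139.57° = -139.57°

At s = jω = j25:
pole (s+20): 20 + j25 → |·| = √(20²+25²) = √1025 ≈ 32.016, ∠ = arctan(25/20) ≈ 51.34°
pole (s+250): 250 + j25 → |·| = √(250²+25²) = √63125 ≈ 251.25, ∠ = arctan(25/250) ≈ 5.71°
pole at origin: |s| = 25, ∠ = 90.00° (in denominator)
|L| = 50 / 2.011e+05 ≈ 0.00024863
Gain = 20 log₁₀(0.00024863) ≈ -72.09 dB
∠L = 0.00° − 147.05° = -147.05°

ω = 20: -69.1 dB, -139.6°; ω = 25: -72.1 dB, -147.1°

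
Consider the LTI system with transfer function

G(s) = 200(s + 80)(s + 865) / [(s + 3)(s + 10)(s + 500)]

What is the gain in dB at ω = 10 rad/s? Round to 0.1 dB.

At s = jω = j10:
zero (s+80): 80 + j10 → |·| = √(80²+10²) = √6500 ≈ 80.623, ∠ = arctan(10/80) ≈ 7.13°
zero (s+865): 865 + j10 → |·| = √(865²+10²) = √748325 ≈ 865.06, ∠ = arctan(10/865) ≈ 0.66°
pole (s+3): 3 + j10 → |·| = √(3²+10²) = √109 ≈ 10.44, ∠ = arctan(10/3) ≈ 73.30°
pole (s+10): 10 + j10 → |·| = √(10²+10²) = √200 ≈ 14.142, ∠ = arctan(10/10) ≈ 45.00°
pole (s+500): 500 + j10 → |·| = √(500²+10²) = √250100 ≈ 500.1, ∠ = arctan(10/500) ≈ 1.15°
|G| = 200 · 69744 / 73836 ≈ 188.92
Gain = 20 log₁₀(188.92) ≈ 45.53 dB

45.5 dB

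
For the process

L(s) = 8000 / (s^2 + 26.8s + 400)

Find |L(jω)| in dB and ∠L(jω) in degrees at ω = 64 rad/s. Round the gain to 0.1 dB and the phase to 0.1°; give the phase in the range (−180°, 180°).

5.9 dB, -155.1°

At s = jω = j64:
quadratic: (j64)² + 26.8·j64 + 400 = -3696 + j1715.2 → |·| ≈ 4074.6, ∠ ≈ 155.11°
|L| = 8000 / 4074.6 ≈ 1.9634
Gain = 20 log₁₀(1.9634) ≈ 5.86 dB
∠L = 0.00° − 155.11° = -155.11°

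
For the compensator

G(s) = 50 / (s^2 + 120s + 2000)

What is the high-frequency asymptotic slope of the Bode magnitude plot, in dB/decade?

Each pole contributes −20 dB/decade at high frequency; each zero contributes +20 dB/decade.
Net: 0 zero(s) − 2 pole(s) → -40 dB/decade.

-40 dB/decade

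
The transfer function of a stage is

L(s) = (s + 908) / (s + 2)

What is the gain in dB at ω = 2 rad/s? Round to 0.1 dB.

Substitute s = j2:
Numerator: (j2) + 908 = 908 + j2
Denominator: (j2) + 2 = 2 + j2
|N| = √(908² + 2²) ≈ 908, ∠N ≈ 0.13°
|D| = √(2² + 2²) ≈ 2.8284, ∠D ≈ 45.00°
|L| = 908 / 2.8284 ≈ 321.03
Gain = 20 log₁₀(321.03) ≈ 50.13 dB

50.1 dB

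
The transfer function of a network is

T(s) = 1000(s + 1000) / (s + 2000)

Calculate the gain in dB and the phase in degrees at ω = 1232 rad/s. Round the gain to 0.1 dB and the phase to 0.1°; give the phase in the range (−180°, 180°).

At s = jω = j1232:
zero (s+1000): 1000 + j1232 → |·| = √(1000²+1232²) = √2517824 ≈ 1586.8, ∠ = arctan(1232/1000) ≈ 50.93°
pole (s+2000): 2000 + j1232 → |·| = √(2000²+1232²) = √5517824 ≈ 2349, ∠ = arctan(1232/2000) ≈ 31.63°
|T| = 1000 · 1586.8 / 2349 ≈ 675.52
Gain = 20 log₁₀(675.52) ≈ 56.59 dB
∠T = 50.93° − 31.63° = 19.30°

56.6 dB, 19.3°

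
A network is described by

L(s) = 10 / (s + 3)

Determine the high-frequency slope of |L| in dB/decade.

Each pole contributes −20 dB/decade at high frequency; each zero contributes +20 dB/decade.
Net: 0 zero(s) − 1 pole(s) → -20 dB/decade.

-20 dB/decade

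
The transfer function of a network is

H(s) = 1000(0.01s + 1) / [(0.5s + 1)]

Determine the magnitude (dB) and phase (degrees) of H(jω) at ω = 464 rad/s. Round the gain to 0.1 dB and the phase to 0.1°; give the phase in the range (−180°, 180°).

At ω = 464 rad/s:
zero (1 + j464·0.01) = 1 + j4.64 → |·| ≈ 4.7465, ∠ ≈ 77.84°
pole (1 + j464·0.5) = 1 + j232 → |·| ≈ 232, ∠ ≈ 89.75°
|H| = 1000 · 4.7465 / (232) ≈ 20.459
Gain = 20 log₁₀(20.459) ≈ 26.22 dB
∠H = (77.84°) − (89.75°) = -11.91°

26.2 dB, -11.9°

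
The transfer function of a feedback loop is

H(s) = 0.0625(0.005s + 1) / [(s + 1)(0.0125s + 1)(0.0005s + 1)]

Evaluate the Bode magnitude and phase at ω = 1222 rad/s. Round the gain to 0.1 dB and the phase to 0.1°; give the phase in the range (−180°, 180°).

-95.1 dB, -126.9°

At ω = 1222 rad/s:
zero (1 + j1222·0.005) = 1 + j6.11 → |·| ≈ 6.1913, ∠ ≈ 80.71°
pole (1 + j1222·1) = 1 + j1222 → |·| ≈ 1222, ∠ ≈ 89.95°
pole (1 + j1222·0.0125) = 1 + j15.275 → |·| ≈ 15.308, ∠ ≈ 86.25°
pole (1 + j1222·0.0005) = 1 + j0.611 → |·| ≈ 1.1719, ∠ ≈ 31.42°
|H| = 0.0625 · 6.1913 / (1222 · 15.308 · 1.1719) ≈ 1.7652e-05
Gain = 20 log₁₀(1.7652e-05) ≈ -95.06 dB
∠H = (80.71°) − (89.95° + 86.25° + 31.42°) = -126.91°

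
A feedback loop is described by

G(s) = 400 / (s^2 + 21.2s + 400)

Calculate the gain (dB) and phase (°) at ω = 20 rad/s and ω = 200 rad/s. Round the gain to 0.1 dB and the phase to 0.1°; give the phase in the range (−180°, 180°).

At s = jω = j20:
quadratic: (j20)² + 21.2·j20 + 400 = 0 + j424 → |·| ≈ 424, ∠ ≈ 90.00°
|G| = 400 / 424 ≈ 0.9434
Gain = 20 log₁₀(0.9434) ≈ -0.51 dB
∠G = 0.00° − 90.00° = -90.00°

At s = jω = j200:
quadratic: (j200)² + 21.2·j200 + 400 = -39600 + j4240 → |·| ≈ 39826, ∠ ≈ 173.89°
|G| = 400 / 39826 ≈ 0.010044
Gain = 20 log₁₀(0.010044) ≈ -39.96 dB
∠G = 0.00° − 173.89° = -173.89°

ω = 20: -0.5 dB, -90.0°; ω = 200: -40.0 dB, -173.9°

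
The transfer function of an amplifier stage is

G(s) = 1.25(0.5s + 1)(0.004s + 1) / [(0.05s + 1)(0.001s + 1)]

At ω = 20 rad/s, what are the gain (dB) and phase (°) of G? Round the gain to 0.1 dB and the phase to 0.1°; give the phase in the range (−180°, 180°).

At ω = 20 rad/s:
zero (1 + j20·0.5) = 1 + j10 → |·| ≈ 10.05, ∠ ≈ 84.29°
zero (1 + j20·0.004) = 1 + j0.08 → |·| ≈ 1.0032, ∠ ≈ 4.57°
pole (1 + j20·0.05) = 1 + j1 → |·| ≈ 1.4142, ∠ ≈ 45.00°
pole (1 + j20·0.001) = 1 + j0.02 → |·| ≈ 1.0002, ∠ ≈ 1.15°
|G| = 1.25 · 10.05 · 1.0032 / (1.4142 · 1.0002) ≈ 8.9098
Gain = 20 log₁₀(8.9098) ≈ 19.00 dB
∠G = (84.29° + 4.57°) − (45.00° + 1.15°) = 42.71°

19.0 dB, 42.7°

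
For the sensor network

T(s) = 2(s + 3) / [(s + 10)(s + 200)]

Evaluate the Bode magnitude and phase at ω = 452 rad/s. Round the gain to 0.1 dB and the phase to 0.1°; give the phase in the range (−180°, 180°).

At s = jω = j452:
zero (s+3): 3 + j452 → |·| = √(3²+452²) = √204313 ≈ 452.01, ∠ = arctan(452/3) ≈ 89.62°
pole (s+10): 10 + j452 → |·| = √(10²+452²) = √204404 ≈ 452.11, ∠ = arctan(452/10) ≈ 88.73°
pole (s+200): 200 + j452 → |·| = √(200²+452²) = √244304 ≈ 494.27, ∠ = arctan(452/200) ≈ 66.13°
|T| = 2 · 452.01 / 2.2346e+05 ≈ 0.0040456
Gain = 20 log₁₀(0.0040456) ≈ -47.86 dB
∠T = 89.62° − 154.86° = -65.24°

-47.9 dB, -65.2°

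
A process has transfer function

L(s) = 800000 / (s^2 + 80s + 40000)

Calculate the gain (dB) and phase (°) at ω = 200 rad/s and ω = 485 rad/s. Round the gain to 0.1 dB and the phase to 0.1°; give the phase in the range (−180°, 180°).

ω = 200: 34.0 dB, -90.0°; ω = 485: 12.1 dB, -168.8°

At s = jω = j200:
quadratic: (j200)² + 80·j200 + 40000 = 0 + j16000 → |·| ≈ 16000, ∠ ≈ 90.00°
|L| = 800000 / 16000 ≈ 50
Gain = 20 log₁₀(50) ≈ 33.98 dB
∠L = 0.00° − 90.00° = -90.00°

At s = jω = j485:
quadratic: (j485)² + 80·j485 + 40000 = -195225 + j38800 → |·| ≈ 1.9904e+05, ∠ ≈ 168.76°
|L| = 800000 / 1.9904e+05 ≈ 4.0193
Gain = 20 log₁₀(4.0193) ≈ 12.08 dB
∠L = 0.00° − 168.76° = -168.76°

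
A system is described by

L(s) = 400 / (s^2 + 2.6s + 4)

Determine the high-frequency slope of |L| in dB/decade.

-40 dB/decade

Each pole contributes −20 dB/decade at high frequency; each zero contributes +20 dB/decade.
Net: 0 zero(s) − 2 pole(s) → -40 dB/decade.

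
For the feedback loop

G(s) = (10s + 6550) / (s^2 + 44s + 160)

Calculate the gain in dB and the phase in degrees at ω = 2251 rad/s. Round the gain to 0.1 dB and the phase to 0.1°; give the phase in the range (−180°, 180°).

-46.7 dB, -105.1°

Substitute s = j2251:
Numerator: 10(j2251) + 6550 = 6550 + j22510
Denominator: (j2251)^2 + 44(j2251) + 160 = -5066841 + j99044
|N| = √(6550² + 22510²) ≈ 23444, ∠N ≈ 73.78°
|D| = √(5066841² + 99044²) ≈ 5.0678e+06, ∠D ≈ 178.88°
|G| = 23444 / 5.0678e+06 ≈ 0.0046261
Gain = 20 log₁₀(0.0046261) ≈ -46.70 dB
∠G = 73.78° − 178.88° = -105.10°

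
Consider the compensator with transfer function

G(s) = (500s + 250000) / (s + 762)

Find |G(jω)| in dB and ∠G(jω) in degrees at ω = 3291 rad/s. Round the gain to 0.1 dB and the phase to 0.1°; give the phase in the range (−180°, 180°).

Substitute s = j3291:
Numerator: 500(j3291) + 250000 = 250000 + j1645500
Denominator: (j3291) + 762 = 762 + j3291
|N| = √(250000² + 1645500²) ≈ 1.6644e+06, ∠N ≈ 81.36°
|D| = √(762² + 3291²) ≈ 3378.1, ∠D ≈ 76.96°
|G| = 1.6644e+06 / 3378.1 ≈ 492.7
Gain = 20 log₁₀(492.7) ≈ 53.85 dB
∠G = 81.36° − 76.96° = 4.40°

53.9 dB, 4.4°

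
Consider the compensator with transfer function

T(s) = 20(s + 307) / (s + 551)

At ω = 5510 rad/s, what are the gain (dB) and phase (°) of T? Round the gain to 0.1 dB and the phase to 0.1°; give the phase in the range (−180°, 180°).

26.0 dB, 2.5°

At s = jω = j5510:
zero (s+307): 307 + j5510 → |·| = √(307²+5510²) = √30454349 ≈ 5518.5, ∠ = arctan(5510/307) ≈ 86.81°
pole (s+551): 551 + j5510 → |·| = √(551²+5510²) = √30663701 ≈ 5537.5, ∠ = arctan(5510/551) ≈ 84.29°
|T| = 20 · 5518.5 / 5537.5 ≈ 19.931
Gain = 20 log₁₀(19.931) ≈ 25.99 dB
∠T = 86.81° − 84.29° = 2.52°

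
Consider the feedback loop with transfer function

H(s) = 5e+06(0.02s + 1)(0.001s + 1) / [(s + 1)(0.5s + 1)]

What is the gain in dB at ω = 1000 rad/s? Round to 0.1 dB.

49.0 dB

At ω = 1000 rad/s:
zero (1 + j1000·0.02) = 1 + j20 → |·| ≈ 20.025, ∠ ≈ 87.14°
zero (1 + j1000·0.001) = 1 + j1 → |·| ≈ 1.4142, ∠ ≈ 45.00°
pole (1 + j1000·1) = 1 + j1000 → |·| ≈ 1000, ∠ ≈ 89.94°
pole (1 + j1000·0.5) = 1 + j500 → |·| ≈ 500, ∠ ≈ 89.89°
|H| = 5e+06 · 20.025 · 1.4142 / (1000 · 500) ≈ 283.19
Gain = 20 log₁₀(283.19) ≈ 49.04 dB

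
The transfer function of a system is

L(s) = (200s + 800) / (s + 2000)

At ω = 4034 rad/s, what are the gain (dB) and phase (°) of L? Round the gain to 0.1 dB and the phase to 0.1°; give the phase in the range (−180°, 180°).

45.1 dB, 26.3°

Substitute s = j4034:
Numerator: 200(j4034) + 800 = 800 + j806800
Denominator: (j4034) + 2000 = 2000 + j4034
|N| = √(800² + 806800²) ≈ 8.068e+05, ∠N ≈ 89.94°
|D| = √(2000² + 4034²) ≈ 4502.6, ∠D ≈ 63.63°
|L| = 8.068e+05 / 4502.6 ≈ 179.19
Gain = 20 log₁₀(179.19) ≈ 45.07 dB
∠L = 89.94° − 63.63° = 26.31°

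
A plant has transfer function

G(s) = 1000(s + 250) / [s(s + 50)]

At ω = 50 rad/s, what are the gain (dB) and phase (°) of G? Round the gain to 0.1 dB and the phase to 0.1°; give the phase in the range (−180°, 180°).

At s = jω = j50:
zero (s+250): 250 + j50 → |·| = √(250²+50²) = √65000 ≈ 254.95, ∠ = arctan(50/250) ≈ 11.31°
pole (s+50): 50 + j50 → |·| = √(50²+50²) = √5000 ≈ 70.711, ∠ = arctan(50/50) ≈ 45.00°
pole at origin: |s| = 50, ∠ = 90.00° (in denominator)
|G| = 1000 · 254.95 / 3535.5 ≈ 72.111
Gain = 20 log₁₀(72.111) ≈ 37.16 dB
∠G = 11.31° − 135.00° = -123.69°

37.2 dB, -123.7°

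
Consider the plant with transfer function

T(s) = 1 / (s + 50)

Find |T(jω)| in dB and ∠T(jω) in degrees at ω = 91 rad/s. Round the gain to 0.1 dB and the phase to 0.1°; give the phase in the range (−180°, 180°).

-40.3 dB, -61.2°

Substitute s = j91:
Numerator: 1 = 1 + j0
Denominator: (j91) + 50 = 50 + j91
|N| = √(1² + 0²) ≈ 1, ∠N ≈ 0.00°
|D| = √(50² + 91²) ≈ 103.83, ∠D ≈ 61.21°
|T| = 1 / 103.83 ≈ 0.0096311
Gain = 20 log₁₀(0.0096311) ≈ -40.33 dB
∠T = 0.00° − 61.21° = -61.21°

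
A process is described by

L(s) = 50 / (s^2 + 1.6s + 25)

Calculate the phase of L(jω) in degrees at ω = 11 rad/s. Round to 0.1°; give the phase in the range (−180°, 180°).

At s = jω = j11:
quadratic: (j11)² + 1.6·j11 + 25 = -96 + j17.6 → |·| ≈ 97.6, ∠ ≈ 169.61°
∠L = 0.00° − 169.61° = -169.61°

-169.6°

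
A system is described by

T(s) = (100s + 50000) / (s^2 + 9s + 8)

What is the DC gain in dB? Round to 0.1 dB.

T(0) = 50000 / 8 = 6250
20 log₁₀(6250) ≈ 75.92 dB

75.9 dB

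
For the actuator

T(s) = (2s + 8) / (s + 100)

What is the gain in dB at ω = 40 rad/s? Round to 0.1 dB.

Substitute s = j40:
Numerator: 2(j40) + 8 = 8 + j80
Denominator: (j40) + 100 = 100 + j40
|N| = √(8² + 80²) ≈ 80.399, ∠N ≈ 84.29°
|D| = √(100² + 40²) ≈ 107.7, ∠D ≈ 21.80°
|T| = 80.399 / 107.7 ≈ 0.74651
Gain = 20 log₁₀(0.74651) ≈ -2.54 dB

-2.5 dB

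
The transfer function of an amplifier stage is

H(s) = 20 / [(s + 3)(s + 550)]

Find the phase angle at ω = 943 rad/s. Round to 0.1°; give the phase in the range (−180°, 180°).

-149.6°

At s = jω = j943:
pole (s+3): 3 + j943 → |·| = √(3²+943²) = √889258 ≈ 943, ∠ = arctan(943/3) ≈ 89.82°
pole (s+550): 550 + j943 → |·| = √(550²+943²) = √1191749 ≈ 1091.7, ∠ = arctan(943/550) ≈ 59.75°
∠H = 0.00° − 149.57° = -149.57°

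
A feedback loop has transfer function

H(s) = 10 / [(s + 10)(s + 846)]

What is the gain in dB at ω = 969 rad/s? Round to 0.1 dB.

At s = jω = j969:
pole (s+10): 10 + j969 → |·| = √(10²+969²) = √939061 ≈ 969.05, ∠ = arctan(969/10) ≈ 89.41°
pole (s+846): 846 + j969 → |·| = √(846²+969²) = √1654677 ≈ 1286.3, ∠ = arctan(969/846) ≈ 48.88°
|H| = 10 / 1.2465e+06 ≈ 8.0225e-06
Gain = 20 log₁₀(8.0225e-06) ≈ -101.91 dB

-101.9 dB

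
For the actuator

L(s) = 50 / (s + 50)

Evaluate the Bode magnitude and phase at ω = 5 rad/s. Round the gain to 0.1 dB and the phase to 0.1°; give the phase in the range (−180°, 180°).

-0.0 dB, -5.7°

Substitute s = j5:
Numerator: 50 = 50 + j0
Denominator: (j5) + 50 = 50 + j5
|N| = √(50² + 0²) ≈ 50, ∠N ≈ 0.00°
|D| = √(50² + 5²) ≈ 50.249, ∠D ≈ 5.71°
|L| = 50 / 50.249 ≈ 0.99504
Gain = 20 log₁₀(0.99504) ≈ -0.04 dB
∠L = 0.00° − 5.71° = -5.71°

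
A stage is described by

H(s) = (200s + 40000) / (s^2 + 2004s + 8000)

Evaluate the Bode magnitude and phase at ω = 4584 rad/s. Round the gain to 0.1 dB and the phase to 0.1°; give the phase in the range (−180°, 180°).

Substitute s = j4584:
Numerator: 200(j4584) + 40000 = 40000 + j916800
Denominator: (j4584)^2 + 2004(j4584) + 8000 = -21005056 + j9186336
|N| = √(40000² + 916800²) ≈ 9.1767e+05, ∠N ≈ 87.50°
|D| = √(21005056² + 9186336²) ≈ 2.2926e+07, ∠D ≈ 156.38°
|H| = 9.1767e+05 / 2.2926e+07 ≈ 0.040027
Gain = 20 log₁₀(0.040027) ≈ -27.95 dB
∠H = 87.50° − 156.38° = -68.88°

-28.0 dB, -68.9°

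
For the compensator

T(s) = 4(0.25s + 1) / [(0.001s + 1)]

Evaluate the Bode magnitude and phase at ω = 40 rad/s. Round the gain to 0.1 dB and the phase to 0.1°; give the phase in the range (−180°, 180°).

At ω = 40 rad/s:
zero (1 + j40·0.25) = 1 + j10 → |·| ≈ 10.05, ∠ ≈ 84.29°
pole (1 + j40·0.001) = 1 + j0.04 → |·| ≈ 1.0008, ∠ ≈ 2.29°
|T| = 4 · 10.05 / (1.0008) ≈ 40.168
Gain = 20 log₁₀(40.168) ≈ 32.08 dB
∠T = (84.29°) − (2.29°) = 82.00°

32.1 dB, 82.0°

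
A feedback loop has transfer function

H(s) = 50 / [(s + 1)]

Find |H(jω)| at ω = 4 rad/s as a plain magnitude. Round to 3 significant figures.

12.1

At ω = 4 rad/s:
pole (1 + j4·1) = 1 + j4 → |·| ≈ 4.1231, ∠ ≈ 75.96°
|H| = 50 · 1 / (4.1231) ≈ 12.127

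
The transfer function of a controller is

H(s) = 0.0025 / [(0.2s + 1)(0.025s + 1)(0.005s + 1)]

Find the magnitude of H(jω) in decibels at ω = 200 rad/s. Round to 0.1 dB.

At ω = 200 rad/s:
pole (1 + j200·0.2) = 1 + j40 → |·| ≈ 40.012, ∠ ≈ 88.57°
pole (1 + j200·0.025) = 1 + j5 → |·| ≈ 5.099, ∠ ≈ 78.69°
pole (1 + j200·0.005) = 1 + j1 → |·| ≈ 1.4142, ∠ ≈ 45.00°
|H| = 0.0025 · 1 / (40.012 · 5.099 · 1.4142) ≈ 8.6647e-06
Gain = 20 log₁₀(8.6647e-06) ≈ -101.24 dB

-101.2 dB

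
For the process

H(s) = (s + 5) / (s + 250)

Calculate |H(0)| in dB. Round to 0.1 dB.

H(0) = 5 / 250 = 0.02
20 log₁₀(0.02) ≈ -33.98 dB

-34.0 dB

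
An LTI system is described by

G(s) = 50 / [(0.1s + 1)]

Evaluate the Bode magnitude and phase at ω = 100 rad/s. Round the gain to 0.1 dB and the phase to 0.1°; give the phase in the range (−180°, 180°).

13.9 dB, -84.3°

At ω = 100 rad/s:
pole (1 + j100·0.1) = 1 + j10 → |·| ≈ 10.05, ∠ ≈ 84.29°
|G| = 50 · 1 / (10.05) ≈ 4.9751
Gain = 20 log₁₀(4.9751) ≈ 13.94 dB
∠G = (0°) − (84.29°) = -84.29°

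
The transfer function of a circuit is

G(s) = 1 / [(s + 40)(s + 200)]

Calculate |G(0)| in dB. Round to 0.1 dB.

G(0) = 1 / (40·200) = 0.000125
20 log₁₀(0.000125) ≈ -78.06 dB

-78.1 dB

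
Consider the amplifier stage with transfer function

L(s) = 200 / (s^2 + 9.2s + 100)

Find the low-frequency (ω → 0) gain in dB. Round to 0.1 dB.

L(0) = 200 / 100 = 2
20 log₁₀(2) ≈ 6.02 dB

6.0 dB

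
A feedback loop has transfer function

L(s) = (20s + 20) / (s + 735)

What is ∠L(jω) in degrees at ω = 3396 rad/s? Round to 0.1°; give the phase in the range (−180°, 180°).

Substitute s = j3396:
Numerator: 20(j3396) + 20 = 20 + j67920
Denominator: (j3396) + 735 = 735 + j3396
|N| = √(20² + 67920²) ≈ 67920, ∠N ≈ 89.98°
|D| = √(735² + 3396²) ≈ 3474.6, ∠D ≈ 77.79°
∠L = 89.98° − 77.79° = 12.19°

12.2°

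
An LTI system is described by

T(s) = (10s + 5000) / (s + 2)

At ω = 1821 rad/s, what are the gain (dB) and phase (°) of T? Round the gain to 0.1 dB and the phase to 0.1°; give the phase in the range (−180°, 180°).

20.3 dB, -15.3°

Substitute s = j1821:
Numerator: 10(j1821) + 5000 = 5000 + j18210
Denominator: (j1821) + 2 = 2 + j1821
|N| = √(5000² + 18210²) ≈ 18884, ∠N ≈ 74.65°
|D| = √(2² + 1821²) ≈ 1821, ∠D ≈ 89.94°
|T| = 18884 / 1821 ≈ 10.37
Gain = 20 log₁₀(10.37) ≈ 20.32 dB
∠T = 74.65° − 89.94° = -15.29°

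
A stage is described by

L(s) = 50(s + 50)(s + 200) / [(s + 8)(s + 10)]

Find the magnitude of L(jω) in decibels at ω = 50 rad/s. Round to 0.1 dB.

At s = jω = j50:
zero (s+50): 50 + j50 → |·| = √(50²+50²) = √5000 ≈ 70.711, ∠ = arctan(50/50) ≈ 45.00°
zero (s+200): 200 + j50 → |·| = √(200²+50²) = √42500 ≈ 206.16, ∠ = arctan(50/200) ≈ 14.04°
pole (s+8): 8 + j50 → |·| = √(8²+50²) = √2564 ≈ 50.636, ∠ = arctan(50/8) ≈ 80.91°
pole (s+10): 10 + j50 → |·| = √(10²+50²) = √2600 ≈ 50.99, ∠ = arctan(50/10) ≈ 78.69°
|L| = 50 · 14578 / 2581.9 ≈ 282.31
Gain = 20 log₁₀(282.31) ≈ 49.01 dB

49.0 dB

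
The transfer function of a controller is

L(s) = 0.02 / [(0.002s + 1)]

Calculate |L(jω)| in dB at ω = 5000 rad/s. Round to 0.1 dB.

At ω = 5000 rad/s:
pole (1 + j5000·0.002) = 1 + j10 → |·| ≈ 10.05, ∠ ≈ 84.29°
|L| = 0.02 · 1 / (10.05) ≈ 0.00199
Gain = 20 log₁₀(0.00199) ≈ -54.02 dB

-54.0 dB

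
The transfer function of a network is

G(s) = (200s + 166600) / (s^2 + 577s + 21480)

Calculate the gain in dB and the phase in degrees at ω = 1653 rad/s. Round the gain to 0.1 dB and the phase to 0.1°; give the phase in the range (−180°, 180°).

Substitute s = j1653:
Numerator: 200(j1653) + 166600 = 166600 + j330600
Denominator: (j1653)^2 + 577(j1653) + 21480 = -2710929 + j953781
|N| = √(166600² + 330600²) ≈ 3.7021e+05, ∠N ≈ 63.25°
|D| = √(2710929² + 953781²) ≈ 2.8738e+06, ∠D ≈ 160.62°
|G| = 3.7021e+05 / 2.8738e+06 ≈ 0.12882
Gain = 20 log₁₀(0.12882) ≈ -17.80 dB
∠G = 63.25° − 160.62° = -97.37°

-17.8 dB, -97.4°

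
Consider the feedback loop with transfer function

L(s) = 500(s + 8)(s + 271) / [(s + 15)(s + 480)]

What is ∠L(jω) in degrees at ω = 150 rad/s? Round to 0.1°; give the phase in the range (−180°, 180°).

At s = jω = j150:
zero (s+8): 8 + j150 → |·| = √(8²+150²) = √22564 ≈ 150.21, ∠ = arctan(150/8) ≈ 86.95°
zero (s+271): 271 + j150 → |·| = √(271²+150²) = √95941 ≈ 309.74, ∠ = arctan(150/271) ≈ 28.96°
pole (s+15): 15 + j150 → |·| = √(15²+150²) = √22725 ≈ 150.75, ∠ = arctan(150/15) ≈ 84.29°
pole (s+480): 480 + j150 → |·| = √(480²+150²) = √252900 ≈ 502.89, ∠ = arctan(150/480) ≈ 17.35°
∠L = 115.91° − 101.64° = 14.27°

14.3°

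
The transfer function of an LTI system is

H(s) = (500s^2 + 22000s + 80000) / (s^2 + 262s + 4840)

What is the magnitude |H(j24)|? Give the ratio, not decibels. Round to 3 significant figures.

74.7

Substitute s = j24:
Numerator: 500(j24)^2 + 22000(j24) + 80000 = -208000 + j528000
Denominator: (j24)^2 + 262(j24) + 4840 = 4264 + j6288
|N| = √(208000² + 528000²) ≈ 5.6749e+05, ∠N ≈ 111.50°
|D| = √(4264² + 6288²) ≈ 7597.4, ∠D ≈ 55.86°
|H| = 5.6749e+05 / 7597.4 ≈ 74.695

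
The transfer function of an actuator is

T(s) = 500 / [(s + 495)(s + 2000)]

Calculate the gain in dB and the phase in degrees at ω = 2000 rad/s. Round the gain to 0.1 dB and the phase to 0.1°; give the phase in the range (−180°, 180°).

At s = jω = j2000:
pole (s+495): 495 + j2000 → |·| = √(495²+2000²) = √4245025 ≈ 2060.3, ∠ = arctan(2000/495) ≈ 76.10°
pole (s+2000): 2000 + j2000 → |·| = √(2000²+2000²) = √8000000 ≈ 2828.4, ∠ = arctan(2000/2000) ≈ 45.00°
|T| = 500 / 5.8274e+06 ≈ 8.5802e-05
Gain = 20 log₁₀(8.5802e-05) ≈ -81.33 dB
∠T = 0.00° − 121.10° = -121.10°

-81.3 dB, -121.1°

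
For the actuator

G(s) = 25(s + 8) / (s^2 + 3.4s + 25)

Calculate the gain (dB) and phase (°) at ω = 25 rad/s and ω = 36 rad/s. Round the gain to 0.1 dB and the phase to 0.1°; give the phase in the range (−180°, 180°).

At s = jω = j25:
zero (s+8): 8 + j25 → |·| = √(8²+25²) = √689 ≈ 26.249, ∠ = arctan(25/8) ≈ 72.26°
quadratic: (j25)² + 3.4·j25 + 25 = -600 + j85 → |·| ≈ 605.99, ∠ ≈ 171.94°
|G| = 25 · 26.249 / 605.99 ≈ 1.0829
Gain = 20 log₁₀(1.0829) ≈ 0.69 dB
∠G = 72.26° − 171.94° = -99.68°

At s = jω = j36:
zero (s+8): 8 + j36 → |·| = √(8²+36²) = √1360 ≈ 36.878, ∠ = arctan(36/8) ≈ 77.47°
quadratic: (j36)² + 3.4·j36 + 25 = -1271 + j122.4 → |·| ≈ 1276.9, ∠ ≈ 174.50°
|G| = 25 · 36.878 / 1276.9 ≈ 0.72202
Gain = 20 log₁₀(0.72202) ≈ -2.83 dB
∠G = 77.47° − 174.50° = -97.03°

ω = 25: 0.7 dB, -99.7°; ω = 36: -2.8 dB, -97.0°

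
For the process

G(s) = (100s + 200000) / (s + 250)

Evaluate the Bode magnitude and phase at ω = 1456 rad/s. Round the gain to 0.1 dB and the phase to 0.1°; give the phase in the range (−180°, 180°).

44.5 dB, -44.2°

Substitute s = j1456:
Numerator: 100(j1456) + 200000 = 200000 + j145600
Denominator: (j1456) + 250 = 250 + j1456
|N| = √(200000² + 145600²) ≈ 2.4739e+05, ∠N ≈ 36.05°
|D| = √(250² + 1456²) ≈ 1477.3, ∠D ≈ 80.26°
|G| = 2.4739e+05 / 1477.3 ≈ 167.46
Gain = 20 log₁₀(167.46) ≈ 44.48 dB
∠G = 36.05° − 80.26° = -44.21°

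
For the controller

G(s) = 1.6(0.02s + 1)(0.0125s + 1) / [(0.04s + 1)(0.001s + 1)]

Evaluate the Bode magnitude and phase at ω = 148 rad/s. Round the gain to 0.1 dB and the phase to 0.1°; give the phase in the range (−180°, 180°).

At ω = 148 rad/s:
zero (1 + j148·0.02) = 1 + j2.96 → |·| ≈ 3.1244, ∠ ≈ 71.33°
zero (1 + j148·0.0125) = 1 + j1.85 → |·| ≈ 2.103, ∠ ≈ 61.61°
pole (1 + j148·0.04) = 1 + j5.92 → |·| ≈ 6.0039, ∠ ≈ 80.41°
pole (1 + j148·0.001) = 1 + j0.148 → |·| ≈ 1.0109, ∠ ≈ 8.42°
|G| = 1.6 · 3.1244 · 2.103 / (6.0039 · 1.0109) ≈ 1.7321
Gain = 20 log₁₀(1.7321) ≈ 4.77 dB
∠G = (71.33° + 61.61°) − (80.41° + 8.42°) = 44.11°

4.8 dB, 44.1°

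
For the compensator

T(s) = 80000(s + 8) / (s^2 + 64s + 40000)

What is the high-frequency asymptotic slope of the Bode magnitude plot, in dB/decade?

Each pole contributes −20 dB/decade at high frequency; each zero contributes +20 dB/decade.
Net: 1 zero(s) − 2 pole(s) → -20 dB/decade.

-20 dB/decade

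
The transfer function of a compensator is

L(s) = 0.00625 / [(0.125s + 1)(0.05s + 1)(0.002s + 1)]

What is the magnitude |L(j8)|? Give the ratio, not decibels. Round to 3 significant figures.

At ω = 8 rad/s:
pole (1 + j8·0.125) = 1 + j1 → |·| ≈ 1.4142, ∠ ≈ 45.00°
pole (1 + j8·0.05) = 1 + j0.4 → |·| ≈ 1.077, ∠ ≈ 21.80°
pole (1 + j8·0.002) = 1 + j0.016 → |·| ≈ 1.0001, ∠ ≈ 0.92°
|L| = 0.00625 · 1 / (1.4142 · 1.077 · 1.0001) ≈ 0.0041031

0.00410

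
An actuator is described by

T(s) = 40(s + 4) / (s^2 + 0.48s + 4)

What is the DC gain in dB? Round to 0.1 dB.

T(0) = 40·4 / 4 = 40
20 log₁₀(40) ≈ 32.04 dB

32.0 dB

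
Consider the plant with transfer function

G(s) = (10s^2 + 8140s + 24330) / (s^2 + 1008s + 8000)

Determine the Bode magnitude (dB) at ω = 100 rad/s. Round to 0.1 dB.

Substitute s = j100:
Numerator: 10(j100)^2 + 8140(j100) + 24330 = -75670 + j814000
Denominator: (j100)^2 + 1008(j100) + 8000 = -2000 + j100800
|N| = √(75670² + 814000²) ≈ 8.1751e+05, ∠N ≈ 95.31°
|D| = √(2000² + 100800²) ≈ 1.0082e+05, ∠D ≈ 91.14°
|G| = 8.1751e+05 / 1.0082e+05 ≈ 8.1086
Gain = 20 log₁₀(8.1086) ≈ 18.18 dB

18.2 dB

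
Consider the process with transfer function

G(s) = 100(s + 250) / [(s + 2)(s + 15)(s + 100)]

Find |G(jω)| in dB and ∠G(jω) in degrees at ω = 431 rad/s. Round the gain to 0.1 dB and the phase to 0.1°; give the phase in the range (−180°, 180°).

At s = jω = j431:
zero (s+250): 250 + j431 → |·| = √(250²+431²) = √248261 ≈ 498.26, ∠ = arctan(431/250) ≈ 59.88°
pole (s+2): 2 + j431 → |·| = √(2²+431²) = √185765 ≈ 431, ∠ = arctan(431/2) ≈ 89.73°
pole (s+15): 15 + j431 → |·| = √(15²+431²) = √185986 ≈ 431.26, ∠ = arctan(431/15) ≈ 88.01°
pole (s+100): 100 + j431 → |·| = √(100²+431²) = √195761 ≈ 442.45, ∠ = arctan(431/100) ≈ 76.94°
|G| = 100 · 498.26 / 8.224e+07 ≈ 0.00060586
Gain = 20 log₁₀(0.00060586) ≈ -64.35 dB
∠G = 59.88° − 254.68° = -194.80° ≡ 165.20° (principal value)

-64.4 dB, 165.2°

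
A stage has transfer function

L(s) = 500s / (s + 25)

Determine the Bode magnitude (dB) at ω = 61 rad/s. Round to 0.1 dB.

At s = jω = j61:
zero at origin: s = j61 → |·| = 61, ∠ = 90.00°
pole (s+25): 25 + j61 → |·| = √(25²+61²) = √4346 ≈ 65.924, ∠ = arctan(61/25) ≈ 67.71°
|L| = 500 · 61 / 65.924 ≈ 462.65
Gain = 20 log₁₀(462.65) ≈ 53.31 dB

53.3 dB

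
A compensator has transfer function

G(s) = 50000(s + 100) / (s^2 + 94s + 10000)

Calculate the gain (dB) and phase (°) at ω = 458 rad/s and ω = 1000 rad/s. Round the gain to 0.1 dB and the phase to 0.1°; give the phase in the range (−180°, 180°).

At s = jω = j458:
zero (s+100): 100 + j458 → |·| = √(100²+458²) = √219764 ≈ 468.79, ∠ = arctan(458/100) ≈ 77.68°
quadratic: (j458)² + 94·j458 + 10000 = -199764 + j43052 → |·| ≈ 2.0435e+05, ∠ ≈ 167.84°
|G| = 50000 · 468.79 / 2.0435e+05 ≈ 114.7
Gain = 20 log₁₀(114.7) ≈ 41.19 dB
∠G = 77.68° − 167.84° = -90.16°

At s = jω = j1000:
zero (s+100): 100 + j1000 → |·| = √(100²+1000²) = √1010000 ≈ 1005, ∠ = arctan(1000/100) ≈ 84.29°
quadratic: (j1000)² + 94·j1000 + 10000 = -990000 + j94000 → |·| ≈ 9.9445e+05, ∠ ≈ 174.58°
|G| = 50000 · 1005 / 9.9445e+05 ≈ 50.53
Gain = 20 log₁₀(50.53) ≈ 34.07 dB
∠G = 84.29° − 174.58° = -90.29°

ω = 458: 41.2 dB, -90.2°; ω = 1000: 34.1 dB, -90.3°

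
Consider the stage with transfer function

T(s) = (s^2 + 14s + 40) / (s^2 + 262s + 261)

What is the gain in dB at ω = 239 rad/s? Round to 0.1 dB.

Substitute s = j239:
Numerator: (j239)^2 + 14(j239) + 40 = -57081 + j3346
Denominator: (j239)^2 + 262(j239) + 261 = -56860 + j62618
|N| = √(57081² + 3346²) ≈ 57179, ∠N ≈ 176.65°
|D| = √(56860² + 62618²) ≈ 84582, ∠D ≈ 132.24°
|T| = 57179 / 84582 ≈ 0.67602
Gain = 20 log₁₀(0.67602) ≈ -3.40 dB

-3.4 dB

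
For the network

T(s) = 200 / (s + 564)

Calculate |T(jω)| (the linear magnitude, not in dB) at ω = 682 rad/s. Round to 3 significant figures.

0.226

At s = jω = j682:
pole (s+564): 564 + j682 → |·| = √(564²+682²) = √783220 ≈ 885, ∠ = arctan(682/564) ≈ 50.41°
|T| = 200 / 885 ≈ 0.22599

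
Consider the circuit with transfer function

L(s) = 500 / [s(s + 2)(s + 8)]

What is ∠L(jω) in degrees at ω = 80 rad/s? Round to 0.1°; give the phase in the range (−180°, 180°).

97.1°

At s = jω = j80:
pole (s+2): 2 + j80 → |·| = √(2²+80²) = √6404 ≈ 80.025, ∠ = arctan(80/2) ≈ 88.57°
pole (s+8): 8 + j80 → |·| = √(8²+80²) = √6464 ≈ 80.399, ∠ = arctan(80/8) ≈ 84.29°
pole at origin: |s| = 80, ∠ = 90.00° (in denominator)
∠L = 0.00° − 262.86° = -262.86° ≡ 97.14° (principal value)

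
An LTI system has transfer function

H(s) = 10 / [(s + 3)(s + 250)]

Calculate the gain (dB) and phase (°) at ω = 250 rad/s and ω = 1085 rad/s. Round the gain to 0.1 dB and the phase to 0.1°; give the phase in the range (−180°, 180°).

ω = 250: -78.9 dB, -134.3°; ω = 1085: -101.6 dB, -166.9°

At s = jω = j250:
pole (s+3): 3 + j250 → |·| = √(3²+250²) = √62509 ≈ 250.02, ∠ = arctan(250/3) ≈ 89.31°
pole (s+250): 250 + j250 → |·| = √(250²+250²) = √125000 ≈ 353.55, ∠ = arctan(250/250) ≈ 45.00°
|H| = 10 / 88395 ≈ 0.00011313
Gain = 20 log₁₀(0.00011313) ≈ -78.93 dB
∠H = 0.00° − 134.31° = -134.31°

At s = jω = j1085:
pole (s+3): 3 + j1085 → |·| = √(3²+1085²) = √1177234 ≈ 1085, ∠ = arctan(1085/3) ≈ 89.84°
pole (s+250): 250 + j1085 → |·| = √(250²+1085²) = √1239725 ≈ 1113.4, ∠ = arctan(1085/250) ≈ 77.02°
|H| = 10 / 1.208e+06 ≈ 8.2781e-06
Gain = 20 log₁₀(8.2781e-06) ≈ -101.64 dB
∠H = 0.00° − 166.86° = -166.86°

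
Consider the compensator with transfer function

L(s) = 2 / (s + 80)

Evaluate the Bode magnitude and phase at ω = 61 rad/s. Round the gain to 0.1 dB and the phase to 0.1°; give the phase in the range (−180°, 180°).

-34.0 dB, -37.3°

At s = jω = j61:
pole (s+80): 80 + j61 → |·| = √(80²+61²) = √10121 ≈ 100.6, ∠ = arctan(61/80) ≈ 37.33°
|L| = 2 / 100.6 ≈ 0.019881
Gain = 20 log₁₀(0.019881) ≈ -34.03 dB
∠L = 0.00° − 37.33° = -37.33°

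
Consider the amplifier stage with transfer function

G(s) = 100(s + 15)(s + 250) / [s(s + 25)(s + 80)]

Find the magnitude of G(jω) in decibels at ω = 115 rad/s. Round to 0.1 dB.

4.5 dB

At s = jω = j115:
zero (s+15): 15 + j115 → |·| = √(15²+115²) = √13450 ≈ 115.97, ∠ = arctan(115/15) ≈ 82.57°
zero (s+250): 250 + j115 → |·| = √(250²+115²) = √75725 ≈ 275.18, ∠ = arctan(115/250) ≈ 24.70°
pole (s+25): 25 + j115 → |·| = √(25²+115²) = √13850 ≈ 117.69, ∠ = arctan(115/25) ≈ 77.74°
pole (s+80): 80 + j115 → |·| = √(80²+115²) = √19625 ≈ 140.09, ∠ = arctan(115/80) ≈ 55.18°
pole at origin: |s| = 115, ∠ = 90.00° (in denominator)
|G| = 100 · 31913 / 1.896e+06 ≈ 1.6832
Gain = 20 log₁₀(1.6832) ≈ 4.52 dB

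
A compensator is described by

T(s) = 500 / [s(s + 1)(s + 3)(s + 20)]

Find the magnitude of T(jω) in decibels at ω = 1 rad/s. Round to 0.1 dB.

At s = jω = j1:
pole (s+1): 1 + j1 → |·| = √(1²+1²) = √2 ≈ 1.4142, ∠ = arctan(1/1) ≈ 45.00°
pole (s+3): 3 + j1 → |·| = √(3²+1²) = √10 ≈ 3.1623, ∠ = arctan(1/3) ≈ 18.43°
pole (s+20): 20 + j1 → |·| = √(20²+1²) = √401 ≈ 20.025, ∠ = arctan(1/20) ≈ 2.86°
pole at origin: |s| = 1, ∠ = 90.00° (in denominator)
|T| = 500 / 89.554 ≈ 5.5832
Gain = 20 log₁₀(5.5832) ≈ 14.94 dB

14.9 dB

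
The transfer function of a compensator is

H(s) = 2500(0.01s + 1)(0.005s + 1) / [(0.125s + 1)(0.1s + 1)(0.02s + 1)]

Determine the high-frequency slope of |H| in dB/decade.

Each pole contributes −20 dB/decade at high frequency; each zero contributes +20 dB/decade.
Net: 2 zero(s) − 3 pole(s) → -20 dB/decade.

-20 dB/decade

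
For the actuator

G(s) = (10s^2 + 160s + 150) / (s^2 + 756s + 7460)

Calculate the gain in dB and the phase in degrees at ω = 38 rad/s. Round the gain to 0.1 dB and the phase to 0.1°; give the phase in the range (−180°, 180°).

Substitute s = j38:
Numerator: 10(j38)^2 + 160(j38) + 150 = -14290 + j6080
Denominator: (j38)^2 + 756(j38) + 7460 = 6016 + j28728
|N| = √(14290² + 6080²) ≈ 15530, ∠N ≈ 156.95°
|D| = √(6016² + 28728²) ≈ 29351, ∠D ≈ 78.17°
|G| = 15530 / 29351 ≈ 0.52911
Gain = 20 log₁₀(0.52911) ≈ -5.53 dB
∠G = 156.95° − 78.17° = 78.78°

-5.5 dB, 78.8°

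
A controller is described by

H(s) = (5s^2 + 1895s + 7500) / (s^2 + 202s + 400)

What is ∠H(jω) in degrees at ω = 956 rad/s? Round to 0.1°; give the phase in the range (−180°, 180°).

Substitute s = j956:
Numerator: 5(j956)^2 + 1895(j956) + 7500 = -4562180 + j1811620
Denominator: (j956)^2 + 202(j956) + 400 = -913536 + j193112
|N| = √(4562180² + 1811620²) ≈ 4.9087e+06, ∠N ≈ 158.34°
|D| = √(913536² + 193112²) ≈ 9.3372e+05, ∠D ≈ 168.06°
∠H = 158.34° − 168.06° = -9.72°

-9.7°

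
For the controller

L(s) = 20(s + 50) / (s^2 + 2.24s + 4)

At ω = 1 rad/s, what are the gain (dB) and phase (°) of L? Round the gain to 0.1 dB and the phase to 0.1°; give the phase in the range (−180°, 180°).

At s = jω = j1:
zero (s+50): 50 + j1 → |·| = √(50²+1²) = √2501 ≈ 50.01, ∠ = arctan(1/50) ≈ 1.15°
quadratic: (j1)² + 2.24·j1 + 4 = 3 + j2.24 → |·| ≈ 3.744, ∠ ≈ 36.75°
|L| = 20 · 50.01 / 3.744 ≈ 267.15
Gain = 20 log₁₀(267.15) ≈ 48.54 dB
∠L = 1.15° − 36.75° = -35.60°

48.5 dB, -35.6°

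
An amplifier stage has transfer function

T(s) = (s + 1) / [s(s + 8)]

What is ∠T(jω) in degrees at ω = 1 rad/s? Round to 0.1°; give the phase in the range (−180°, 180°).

At s = jω = j1:
zero (s+1): 1 + j1 → |·| = √(1²+1²) = √2 ≈ 1.4142, ∠ = arctan(1/1) ≈ 45.00°
pole (s+8): 8 + j1 → |·| = √(8²+1²) = √65 ≈ 8.0623, ∠ = arctan(1/8) ≈ 7.13°
pole at origin: |s| = 1, ∠ = 90.00° (in denominator)
∠T = 45.00° − 97.13° = -52.13°

-52.1°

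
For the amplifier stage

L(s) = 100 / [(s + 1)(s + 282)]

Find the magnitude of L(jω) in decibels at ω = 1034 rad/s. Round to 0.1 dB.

-80.9 dB

At s = jω = j1034:
pole (s+1): 1 + j1034 → |·| = √(1²+1034²) = √1069157 ≈ 1034, ∠ = arctan(1034/1) ≈ 89.94°
pole (s+282): 282 + j1034 → |·| = √(282²+1034²) = √1148680 ≈ 1071.8, ∠ = arctan(1034/282) ≈ 74.74°
|L| = 100 / 1.1082e+06 ≈ 9.0236e-05
Gain = 20 log₁₀(9.0236e-05) ≈ -80.89 dB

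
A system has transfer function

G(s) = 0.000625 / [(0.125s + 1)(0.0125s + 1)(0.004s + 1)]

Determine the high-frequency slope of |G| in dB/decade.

-60 dB/decade

Each pole contributes −20 dB/decade at high frequency; each zero contributes +20 dB/decade.
Net: 0 zero(s) − 3 pole(s) → -60 dB/decade.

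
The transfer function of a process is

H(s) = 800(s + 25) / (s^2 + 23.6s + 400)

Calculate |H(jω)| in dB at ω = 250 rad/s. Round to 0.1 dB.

At s = jω = j250:
zero (s+25): 25 + j250 → |·| = √(25²+250²) = √63125 ≈ 251.25, ∠ = arctan(250/25) ≈ 84.29°
quadratic: (j250)² + 23.6·j250 + 400 = -62100 + j5900 → |·| ≈ 62380, ∠ ≈ 174.57°
|H| = 800 · 251.25 / 62380 ≈ 3.2222
Gain = 20 log₁₀(3.2222) ≈ 10.16 dB

10.2 dB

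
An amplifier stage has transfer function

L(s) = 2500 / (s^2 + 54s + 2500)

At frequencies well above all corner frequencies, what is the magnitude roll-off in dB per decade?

-40 dB/decade

Each pole contributes −20 dB/decade at high frequency; each zero contributes +20 dB/decade.
Net: 0 zero(s) − 2 pole(s) → -40 dB/decade.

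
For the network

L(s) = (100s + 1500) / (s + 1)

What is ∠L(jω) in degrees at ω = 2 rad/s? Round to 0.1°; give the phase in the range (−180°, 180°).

-55.8°

Substitute s = j2:
Numerator: 100(j2) + 1500 = 1500 + j200
Denominator: (j2) + 1 = 1 + j2
|N| = √(1500² + 200²) ≈ 1513.3, ∠N ≈ 7.59°
|D| = √(1² + 2²) ≈ 2.2361, ∠D ≈ 63.43°
∠L = 7.59° − 63.43° = -55.84°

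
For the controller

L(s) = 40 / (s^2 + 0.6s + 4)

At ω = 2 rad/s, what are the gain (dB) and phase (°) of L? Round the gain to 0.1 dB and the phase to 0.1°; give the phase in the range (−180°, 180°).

At s = jω = j2:
quadratic: (j2)² + 0.6·j2 + 4 = 0 + j1.2 → |·| ≈ 1.2, ∠ ≈ 90.00°
|L| = 40 / 1.2 ≈ 33.333
Gain = 20 log₁₀(33.333) ≈ 30.46 dB
∠L = 0.00° − 90.00° = -90.00°

30.5 dB, -90.0°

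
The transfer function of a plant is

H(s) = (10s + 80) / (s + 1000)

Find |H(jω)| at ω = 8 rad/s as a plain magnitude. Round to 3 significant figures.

Substitute s = j8:
Numerator: 10(j8) + 80 = 80 + j80
Denominator: (j8) + 1000 = 1000 + j8
|N| = √(80² + 80²) ≈ 113.14, ∠N ≈ 45.00°
|D| = √(1000² + 8²) ≈ 1000, ∠D ≈ 0.46°
|H| = 113.14 / 1000 ≈ 0.11314

0.113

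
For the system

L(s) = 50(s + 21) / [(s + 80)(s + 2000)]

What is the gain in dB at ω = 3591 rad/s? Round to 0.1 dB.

At s = jω = j3591:
zero (s+21): 21 + j3591 → |·| = √(21²+3591²) = √12895722 ≈ 3591.1, ∠ = arctan(3591/21) ≈ 89.66°
pole (s+80): 80 + j3591 → |·| = √(80²+3591²) = √12901681 ≈ 3591.9, ∠ = arctan(3591/80) ≈ 88.72°
pole (s+2000): 2000 + j3591 → |·| = √(2000²+3591²) = √16895281 ≈ 4110.4, ∠ = arctan(3591/2000) ≈ 60.88°
|L| = 50 · 3591.1 / 1.4764e+07 ≈ 0.012162
Gain = 20 log₁₀(0.012162) ≈ -38.30 dB

-38.3 dB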